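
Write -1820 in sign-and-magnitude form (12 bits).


Sign bit: 1 (negative)
Magnitude: 1820 = 11100011100
= 111100011100


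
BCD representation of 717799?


Each digit → 4-bit binary:
  7 → 0111
  1 → 0001
  7 → 0111
  7 → 0111
  9 → 1001
  9 → 1001
= 0111 0001 0111 0111 1001 1001


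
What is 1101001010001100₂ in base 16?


Group into 4-bit nibbles: 1101001010001100
  1101 = D
  0010 = 2
  1000 = 8
  1100 = C
= 0xD28C


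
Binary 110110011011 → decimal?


Positional values:
Bit 0: 1 × 2^0 = 1
Bit 1: 1 × 2^1 = 2
Bit 3: 1 × 2^3 = 8
Bit 4: 1 × 2^4 = 16
Bit 7: 1 × 2^7 = 128
Bit 8: 1 × 2^8 = 256
Bit 10: 1 × 2^10 = 1024
Bit 11: 1 × 2^11 = 2048
Sum = 1 + 2 + 8 + 16 + 128 + 256 + 1024 + 2048
= 3483


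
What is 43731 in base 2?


Divide by 2 repeatedly:
43731 ÷ 2 = 21865 remainder 1
21865 ÷ 2 = 10932 remainder 1
10932 ÷ 2 = 5466 remainder 0
5466 ÷ 2 = 2733 remainder 0
2733 ÷ 2 = 1366 remainder 1
1366 ÷ 2 = 683 remainder 0
683 ÷ 2 = 341 remainder 1
341 ÷ 2 = 170 remainder 1
170 ÷ 2 = 85 remainder 0
85 ÷ 2 = 42 remainder 1
42 ÷ 2 = 21 remainder 0
21 ÷ 2 = 10 remainder 1
10 ÷ 2 = 5 remainder 0
5 ÷ 2 = 2 remainder 1
2 ÷ 2 = 1 remainder 0
1 ÷ 2 = 0 remainder 1
Reading remainders bottom-up:
= 1010101011010011


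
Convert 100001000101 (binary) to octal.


Group into 3-bit groups: 100001000101
  100 = 4
  001 = 1
  000 = 0
  101 = 5
= 0o4105


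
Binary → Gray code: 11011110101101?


Binary: 11011110101101
Gray code: G = B XOR (B >> 1)
B >> 1 = 01101111010110
11011110101101 XOR 01101111010110:
  1 XOR 0 = 1
  1 XOR 1 = 0
  0 XOR 1 = 1
  1 XOR 0 = 1
  1 XOR 1 = 0
  1 XOR 1 = 0
  1 XOR 1 = 0
  0 XOR 1 = 1
  1 XOR 0 = 1
  0 XOR 1 = 1
  1 XOR 0 = 1
  1 XOR 1 = 0
  0 XOR 1 = 1
  1 XOR 0 = 1
= 10110001111011


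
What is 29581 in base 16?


Divide by 16 repeatedly:
29581 ÷ 16 = 1848 remainder 13 (D)
1848 ÷ 16 = 115 remainder 8 (8)
115 ÷ 16 = 7 remainder 3 (3)
7 ÷ 16 = 0 remainder 7 (7)
Reading remainders bottom-up:
= 0x738D


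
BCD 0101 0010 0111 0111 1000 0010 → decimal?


Each 4-bit group → digit:
  0101 → 5
  0010 → 2
  0111 → 7
  0111 → 7
  1000 → 8
  0010 → 2
= 527782


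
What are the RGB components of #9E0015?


Hex: #9E0015
R = 9E₁₆ = 158
G = 00₁₆ = 0
B = 15₁₆ = 21
= RGB(158, 0, 21)


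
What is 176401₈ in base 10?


Positional values:
Position 0: 1 × 8^0 = 1
Position 1: 0 × 8^1 = 0
Position 2: 4 × 8^2 = 256
Position 3: 6 × 8^3 = 3072
Position 4: 7 × 8^4 = 28672
Position 5: 1 × 8^5 = 32768
Sum = 1 + 0 + 256 + 3072 + 28672 + 32768
= 64769


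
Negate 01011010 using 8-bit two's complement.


Original: 01011010
Step 1 - Invert all bits: 10100101
Step 2 - Add 1: 10100101 + 1
= 10100110 (represents -90)


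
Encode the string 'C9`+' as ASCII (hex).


String: 'C9`+'  (4 characters)
Per-character ASCII lookup:
  'C': uppercase starts at 65: 'C' = 65 + 2 = 67 → 0x43
  '9': digits start at 48: '9' = 48 + 9 = 57 → 0x39
  '`': special character: '`' = 96 → 0x60
  '+': special character: '+' = 43 → 0x2B
= 0x43 0x39 0x60 0x2B


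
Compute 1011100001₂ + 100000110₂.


Align and add column by column (LSB to MSB, carry propagating):
  01011100001
+ 00100000110
  -----------
  col 0: 1 + 0 + 0 (carry in) = 1 → bit 1, carry out 0
  col 1: 0 + 1 + 0 (carry in) = 1 → bit 1, carry out 0
  col 2: 0 + 1 + 0 (carry in) = 1 → bit 1, carry out 0
  col 3: 0 + 0 + 0 (carry in) = 0 → bit 0, carry out 0
  col 4: 0 + 0 + 0 (carry in) = 0 → bit 0, carry out 0
  col 5: 1 + 0 + 0 (carry in) = 1 → bit 1, carry out 0
  col 6: 1 + 0 + 0 (carry in) = 1 → bit 1, carry out 0
  col 7: 1 + 0 + 0 (carry in) = 1 → bit 1, carry out 0
  col 8: 0 + 1 + 0 (carry in) = 1 → bit 1, carry out 0
  col 9: 1 + 0 + 0 (carry in) = 1 → bit 1, carry out 0
  col 10: 0 + 0 + 0 (carry in) = 0 → bit 0, carry out 0
Reading bits MSB→LSB: 01111100111
Strip leading zeros: 1111100111
= 1111100111


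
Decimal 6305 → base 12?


Divide by 12 repeatedly:
6305 ÷ 12 = 525 remainder 5
525 ÷ 12 = 43 remainder 9
43 ÷ 12 = 3 remainder 7
3 ÷ 12 = 0 remainder 3
Reading remainders bottom-up:
= 3795


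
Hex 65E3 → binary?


Each hex digit → 4 binary bits:
  6 = 0110
  5 = 0101
  E = 1110
  3 = 0011
Concatenate: 0110 0101 1110 0011
= 0110010111100011


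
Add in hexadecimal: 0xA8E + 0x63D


Align and add column by column (LSB to MSB, each column mod 16 with carry):
  0A8E
+ 063D
  ----
  col 0: E(14) + D(13) + 0 (carry in) = 27 → B(11), carry out 1
  col 1: 8(8) + 3(3) + 1 (carry in) = 12 → C(12), carry out 0
  col 2: A(10) + 6(6) + 0 (carry in) = 16 → 0(0), carry out 1
  col 3: 0(0) + 0(0) + 1 (carry in) = 1 → 1(1), carry out 0
Reading digits MSB→LSB: 10CB
Strip leading zeros: 10CB
= 0x10CB


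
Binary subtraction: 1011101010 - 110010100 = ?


Align and subtract column by column (LSB to MSB, borrowing when needed):
  1011101010
- 0110010100
  ----------
  col 0: (0 - 0 borrow-in) - 0 → 0 - 0 = 0, borrow out 0
  col 1: (1 - 0 borrow-in) - 0 → 1 - 0 = 1, borrow out 0
  col 2: (0 - 0 borrow-in) - 1 → borrow from next column: (0+2) - 1 = 1, borrow out 1
  col 3: (1 - 1 borrow-in) - 0 → 0 - 0 = 0, borrow out 0
  col 4: (0 - 0 borrow-in) - 1 → borrow from next column: (0+2) - 1 = 1, borrow out 1
  col 5: (1 - 1 borrow-in) - 0 → 0 - 0 = 0, borrow out 0
  col 6: (1 - 0 borrow-in) - 0 → 1 - 0 = 1, borrow out 0
  col 7: (1 - 0 borrow-in) - 1 → 1 - 1 = 0, borrow out 0
  col 8: (0 - 0 borrow-in) - 1 → borrow from next column: (0+2) - 1 = 1, borrow out 1
  col 9: (1 - 1 borrow-in) - 0 → 0 - 0 = 0, borrow out 0
Reading bits MSB→LSB: 0101010110
Strip leading zeros: 101010110
= 101010110


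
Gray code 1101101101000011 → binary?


Gray code: 1101101101000011
MSB stays the same: 1
Each subsequent bit = prev_binary XOR current_gray:
  B[1] = 1 XOR 1 = 0
  B[2] = 0 XOR 0 = 0
  B[3] = 0 XOR 1 = 1
  B[4] = 1 XOR 1 = 0
  B[5] = 0 XOR 0 = 0
  B[6] = 0 XOR 1 = 1
  B[7] = 1 XOR 1 = 0
  B[8] = 0 XOR 0 = 0
  B[9] = 0 XOR 1 = 1
  B[10] = 1 XOR 0 = 1
  B[11] = 1 XOR 0 = 1
  B[12] = 1 XOR 0 = 1
  B[13] = 1 XOR 0 = 1
  B[14] = 1 XOR 1 = 0
  B[15] = 0 XOR 1 = 1
= 1001001001111101 (37501 decimal)


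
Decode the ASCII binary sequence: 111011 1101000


Codes (binary): 111011 1101000
Per-code ASCII lookup:
  111011 = 59  (special character) → ';'
  1101000 = 104  (range 97-122: lowercase, 104 - 97 = 7) → 'h'
= ';h'


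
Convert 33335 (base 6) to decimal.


Positional values (base 6):
  5 × 6^0 = 5 × 1 = 5
  3 × 6^1 = 3 × 6 = 18
  3 × 6^2 = 3 × 36 = 108
  3 × 6^3 = 3 × 216 = 648
  3 × 6^4 = 3 × 1296 = 3888
Sum = 5 + 18 + 108 + 648 + 3888
= 4667


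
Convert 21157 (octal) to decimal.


Positional values:
Position 0: 7 × 8^0 = 7
Position 1: 5 × 8^1 = 40
Position 2: 1 × 8^2 = 64
Position 3: 1 × 8^3 = 512
Position 4: 2 × 8^4 = 8192
Sum = 7 + 40 + 64 + 512 + 8192
= 8815


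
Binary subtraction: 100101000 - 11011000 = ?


Align and subtract column by column (LSB to MSB, borrowing when needed):
  100101000
- 011011000
  ---------
  col 0: (0 - 0 borrow-in) - 0 → 0 - 0 = 0, borrow out 0
  col 1: (0 - 0 borrow-in) - 0 → 0 - 0 = 0, borrow out 0
  col 2: (0 - 0 borrow-in) - 0 → 0 - 0 = 0, borrow out 0
  col 3: (1 - 0 borrow-in) - 1 → 1 - 1 = 0, borrow out 0
  col 4: (0 - 0 borrow-in) - 1 → borrow from next column: (0+2) - 1 = 1, borrow out 1
  col 5: (1 - 1 borrow-in) - 0 → 0 - 0 = 0, borrow out 0
  col 6: (0 - 0 borrow-in) - 1 → borrow from next column: (0+2) - 1 = 1, borrow out 1
  col 7: (0 - 1 borrow-in) - 1 → borrow from next column: (-1+2) - 1 = 0, borrow out 1
  col 8: (1 - 1 borrow-in) - 0 → 0 - 0 = 0, borrow out 0
Reading bits MSB→LSB: 001010000
Strip leading zeros: 1010000
= 1010000


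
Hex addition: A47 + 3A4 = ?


Align and add column by column (LSB to MSB, each column mod 16 with carry):
  0A47
+ 03A4
  ----
  col 0: 7(7) + 4(4) + 0 (carry in) = 11 → B(11), carry out 0
  col 1: 4(4) + A(10) + 0 (carry in) = 14 → E(14), carry out 0
  col 2: A(10) + 3(3) + 0 (carry in) = 13 → D(13), carry out 0
  col 3: 0(0) + 0(0) + 0 (carry in) = 0 → 0(0), carry out 0
Reading digits MSB→LSB: 0DEB
Strip leading zeros: DEB
= 0xDEB


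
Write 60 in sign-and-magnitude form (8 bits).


Sign bit: 0 (positive)
Magnitude: 60 = 0111100
= 00111100


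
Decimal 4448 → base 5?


Divide by 5 repeatedly:
4448 ÷ 5 = 889 remainder 3
889 ÷ 5 = 177 remainder 4
177 ÷ 5 = 35 remainder 2
35 ÷ 5 = 7 remainder 0
7 ÷ 5 = 1 remainder 2
1 ÷ 5 = 0 remainder 1
Reading remainders bottom-up:
= 120243


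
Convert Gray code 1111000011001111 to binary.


Gray code: 1111000011001111
MSB stays the same: 1
Each subsequent bit = prev_binary XOR current_gray:
  B[1] = 1 XOR 1 = 0
  B[2] = 0 XOR 1 = 1
  B[3] = 1 XOR 1 = 0
  B[4] = 0 XOR 0 = 0
  B[5] = 0 XOR 0 = 0
  B[6] = 0 XOR 0 = 0
  B[7] = 0 XOR 0 = 0
  B[8] = 0 XOR 1 = 1
  B[9] = 1 XOR 1 = 0
  B[10] = 0 XOR 0 = 0
  B[11] = 0 XOR 0 = 0
  B[12] = 0 XOR 1 = 1
  B[13] = 1 XOR 1 = 0
  B[14] = 0 XOR 1 = 1
  B[15] = 1 XOR 1 = 0
= 1010000010001010 (41098 decimal)


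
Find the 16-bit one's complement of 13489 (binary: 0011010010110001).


Original: 0011010010110001
Invert all bits:
  bit 0: 0 → 1
  bit 1: 0 → 1
  bit 2: 1 → 0
  bit 3: 1 → 0
  bit 4: 0 → 1
  bit 5: 1 → 0
  bit 6: 0 → 1
  bit 7: 0 → 1
  bit 8: 1 → 0
  bit 9: 0 → 1
  bit 10: 1 → 0
  bit 11: 1 → 0
  bit 12: 0 → 1
  bit 13: 0 → 1
  bit 14: 0 → 1
  bit 15: 1 → 0
= 1100101101001110


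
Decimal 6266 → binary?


Divide by 2 repeatedly:
6266 ÷ 2 = 3133 remainder 0
3133 ÷ 2 = 1566 remainder 1
1566 ÷ 2 = 783 remainder 0
783 ÷ 2 = 391 remainder 1
391 ÷ 2 = 195 remainder 1
195 ÷ 2 = 97 remainder 1
97 ÷ 2 = 48 remainder 1
48 ÷ 2 = 24 remainder 0
24 ÷ 2 = 12 remainder 0
12 ÷ 2 = 6 remainder 0
6 ÷ 2 = 3 remainder 0
3 ÷ 2 = 1 remainder 1
1 ÷ 2 = 0 remainder 1
Reading remainders bottom-up:
= 1100001111010


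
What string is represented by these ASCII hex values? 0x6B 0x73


Codes (hex): 0x6B 0x73
Per-code ASCII lookup:
  0x6B = 107  (range 97-122: lowercase, 107 - 97 = 10) → 'k'
  0x73 = 115  (range 97-122: lowercase, 115 - 97 = 18) → 's'
= 'ks'


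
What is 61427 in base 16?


Divide by 16 repeatedly:
61427 ÷ 16 = 3839 remainder 3 (3)
3839 ÷ 16 = 239 remainder 15 (F)
239 ÷ 16 = 14 remainder 15 (F)
14 ÷ 16 = 0 remainder 14 (E)
Reading remainders bottom-up:
= 0xEFF3


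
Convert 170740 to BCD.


Each digit → 4-bit binary:
  1 → 0001
  7 → 0111
  0 → 0000
  7 → 0111
  4 → 0100
  0 → 0000
= 0001 0111 0000 0111 0100 0000


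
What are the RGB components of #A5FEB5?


Hex: #A5FEB5
R = A5₁₆ = 165
G = FE₁₆ = 254
B = B5₁₆ = 181
= RGB(165, 254, 181)


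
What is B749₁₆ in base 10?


Positional values:
Position 0: 9 × 16^0 = 9 × 1 = 9
Position 1: 4 × 16^1 = 4 × 16 = 64
Position 2: 7 × 16^2 = 7 × 256 = 1792
Position 3: B × 16^3 = 11 × 4096 = 45056
Sum = 9 + 64 + 1792 + 45056
= 46921


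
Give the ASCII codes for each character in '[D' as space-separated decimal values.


String: '[D'  (2 characters)
Per-character ASCII lookup:
  '[': special character: '[' = 91
  'D': uppercase starts at 65: 'D' = 65 + 3 = 68
= 91 68


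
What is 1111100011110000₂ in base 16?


Group into 4-bit nibbles: 1111100011110000
  1111 = F
  1000 = 8
  1111 = F
  0000 = 0
= 0xF8F0


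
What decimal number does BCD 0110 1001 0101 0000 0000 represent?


Each 4-bit group → digit:
  0110 → 6
  1001 → 9
  0101 → 5
  0000 → 0
  0000 → 0
= 69500


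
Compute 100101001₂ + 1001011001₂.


Align and add column by column (LSB to MSB, carry propagating):
  00100101001
+ 01001011001
  -----------
  col 0: 1 + 1 + 0 (carry in) = 2 → bit 0, carry out 1
  col 1: 0 + 0 + 1 (carry in) = 1 → bit 1, carry out 0
  col 2: 0 + 0 + 0 (carry in) = 0 → bit 0, carry out 0
  col 3: 1 + 1 + 0 (carry in) = 2 → bit 0, carry out 1
  col 4: 0 + 1 + 1 (carry in) = 2 → bit 0, carry out 1
  col 5: 1 + 0 + 1 (carry in) = 2 → bit 0, carry out 1
  col 6: 0 + 1 + 1 (carry in) = 2 → bit 0, carry out 1
  col 7: 0 + 0 + 1 (carry in) = 1 → bit 1, carry out 0
  col 8: 1 + 0 + 0 (carry in) = 1 → bit 1, carry out 0
  col 9: 0 + 1 + 0 (carry in) = 1 → bit 1, carry out 0
  col 10: 0 + 0 + 0 (carry in) = 0 → bit 0, carry out 0
Reading bits MSB→LSB: 01110000010
Strip leading zeros: 1110000010
= 1110000010


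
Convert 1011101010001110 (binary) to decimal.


Positional values:
Bit 1: 1 × 2^1 = 2
Bit 2: 1 × 2^2 = 4
Bit 3: 1 × 2^3 = 8
Bit 7: 1 × 2^7 = 128
Bit 9: 1 × 2^9 = 512
Bit 11: 1 × 2^11 = 2048
Bit 12: 1 × 2^12 = 4096
Bit 13: 1 × 2^13 = 8192
Bit 15: 1 × 2^15 = 32768
Sum = 2 + 4 + 8 + 128 + 512 + 2048 + 4096 + 8192 + 32768
= 47758


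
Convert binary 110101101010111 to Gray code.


Binary: 110101101010111
Gray code: G = B XOR (B >> 1)
B >> 1 = 011010110101011
110101101010111 XOR 011010110101011:
  1 XOR 0 = 1
  1 XOR 1 = 0
  0 XOR 1 = 1
  1 XOR 0 = 1
  0 XOR 1 = 1
  1 XOR 0 = 1
  1 XOR 1 = 0
  0 XOR 1 = 1
  1 XOR 0 = 1
  0 XOR 1 = 1
  1 XOR 0 = 1
  0 XOR 1 = 1
  1 XOR 0 = 1
  1 XOR 1 = 0
  1 XOR 1 = 0
= 101111011111100


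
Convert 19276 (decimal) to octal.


Divide by 8 repeatedly:
19276 ÷ 8 = 2409 remainder 4
2409 ÷ 8 = 301 remainder 1
301 ÷ 8 = 37 remainder 5
37 ÷ 8 = 4 remainder 5
4 ÷ 8 = 0 remainder 4
Reading remainders bottom-up:
= 0o45514


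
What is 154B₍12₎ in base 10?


Positional values (base 12):
  B × 12^0 = 11 × 1 = 11
  4 × 12^1 = 4 × 12 = 48
  5 × 12^2 = 5 × 144 = 720
  1 × 12^3 = 1 × 1728 = 1728
Sum = 11 + 48 + 720 + 1728
= 2507


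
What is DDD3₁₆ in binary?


Each hex digit → 4 binary bits:
  D = 1101
  D = 1101
  D = 1101
  3 = 0011
Concatenate: 1101 1101 1101 0011
= 1101110111010011


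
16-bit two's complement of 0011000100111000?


Original: 0011000100111000
Step 1 - Invert all bits: 1100111011000111
Step 2 - Add 1: 1100111011000111 + 1
= 1100111011001000 (represents -12600)


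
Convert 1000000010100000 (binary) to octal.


Group into 3-bit groups: 001000000010100000
  001 = 1
  000 = 0
  000 = 0
  010 = 2
  100 = 4
  000 = 0
= 0o100240


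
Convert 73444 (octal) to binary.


Each octal digit → 3 binary bits:
  7 = 111
  3 = 011
  4 = 100
  4 = 100
  4 = 100
Concatenate: 111 011 100 100 100
= 111011100100100


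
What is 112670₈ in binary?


Each octal digit → 3 binary bits:
  1 = 001
  1 = 001
  2 = 010
  6 = 110
  7 = 111
  0 = 000
Concatenate: 001 001 010 110 111 000
= 001001010110111000


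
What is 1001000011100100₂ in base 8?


Group into 3-bit groups: 001001000011100100
  001 = 1
  001 = 1
  000 = 0
  011 = 3
  100 = 4
  100 = 4
= 0o110344


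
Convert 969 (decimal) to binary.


Divide by 2 repeatedly:
969 ÷ 2 = 484 remainder 1
484 ÷ 2 = 242 remainder 0
242 ÷ 2 = 121 remainder 0
121 ÷ 2 = 60 remainder 1
60 ÷ 2 = 30 remainder 0
30 ÷ 2 = 15 remainder 0
15 ÷ 2 = 7 remainder 1
7 ÷ 2 = 3 remainder 1
3 ÷ 2 = 1 remainder 1
1 ÷ 2 = 0 remainder 1
Reading remainders bottom-up:
= 1111001001


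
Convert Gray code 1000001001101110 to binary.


Gray code: 1000001001101110
MSB stays the same: 1
Each subsequent bit = prev_binary XOR current_gray:
  B[1] = 1 XOR 0 = 1
  B[2] = 1 XOR 0 = 1
  B[3] = 1 XOR 0 = 1
  B[4] = 1 XOR 0 = 1
  B[5] = 1 XOR 0 = 1
  B[6] = 1 XOR 1 = 0
  B[7] = 0 XOR 0 = 0
  B[8] = 0 XOR 0 = 0
  B[9] = 0 XOR 1 = 1
  B[10] = 1 XOR 1 = 0
  B[11] = 0 XOR 0 = 0
  B[12] = 0 XOR 1 = 1
  B[13] = 1 XOR 1 = 0
  B[14] = 0 XOR 1 = 1
  B[15] = 1 XOR 0 = 1
= 1111110001001011 (64587 decimal)


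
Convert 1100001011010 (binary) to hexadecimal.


Group into 4-bit nibbles: 0001100001011010
  0001 = 1
  1000 = 8
  0101 = 5
  1010 = A
= 0x185A


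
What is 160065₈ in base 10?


Positional values:
Position 0: 5 × 8^0 = 5
Position 1: 6 × 8^1 = 48
Position 2: 0 × 8^2 = 0
Position 3: 0 × 8^3 = 0
Position 4: 6 × 8^4 = 24576
Position 5: 1 × 8^5 = 32768
Sum = 5 + 48 + 0 + 0 + 24576 + 32768
= 57397


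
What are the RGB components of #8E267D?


Hex: #8E267D
R = 8E₁₆ = 142
G = 26₁₆ = 38
B = 7D₁₆ = 125
= RGB(142, 38, 125)


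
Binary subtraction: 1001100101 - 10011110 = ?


Align and subtract column by column (LSB to MSB, borrowing when needed):
  1001100101
- 0010011110
  ----------
  col 0: (1 - 0 borrow-in) - 0 → 1 - 0 = 1, borrow out 0
  col 1: (0 - 0 borrow-in) - 1 → borrow from next column: (0+2) - 1 = 1, borrow out 1
  col 2: (1 - 1 borrow-in) - 1 → borrow from next column: (0+2) - 1 = 1, borrow out 1
  col 3: (0 - 1 borrow-in) - 1 → borrow from next column: (-1+2) - 1 = 0, borrow out 1
  col 4: (0 - 1 borrow-in) - 1 → borrow from next column: (-1+2) - 1 = 0, borrow out 1
  col 5: (1 - 1 borrow-in) - 0 → 0 - 0 = 0, borrow out 0
  col 6: (1 - 0 borrow-in) - 0 → 1 - 0 = 1, borrow out 0
  col 7: (0 - 0 borrow-in) - 1 → borrow from next column: (0+2) - 1 = 1, borrow out 1
  col 8: (0 - 1 borrow-in) - 0 → borrow from next column: (-1+2) - 0 = 1, borrow out 1
  col 9: (1 - 1 borrow-in) - 0 → 0 - 0 = 0, borrow out 0
Reading bits MSB→LSB: 0111000111
Strip leading zeros: 111000111
= 111000111


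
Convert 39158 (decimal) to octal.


Divide by 8 repeatedly:
39158 ÷ 8 = 4894 remainder 6
4894 ÷ 8 = 611 remainder 6
611 ÷ 8 = 76 remainder 3
76 ÷ 8 = 9 remainder 4
9 ÷ 8 = 1 remainder 1
1 ÷ 8 = 0 remainder 1
Reading remainders bottom-up:
= 0o114366


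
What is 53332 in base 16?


Divide by 16 repeatedly:
53332 ÷ 16 = 3333 remainder 4 (4)
3333 ÷ 16 = 208 remainder 5 (5)
208 ÷ 16 = 13 remainder 0 (0)
13 ÷ 16 = 0 remainder 13 (D)
Reading remainders bottom-up:
= 0xD054


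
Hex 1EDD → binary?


Each hex digit → 4 binary bits:
  1 = 0001
  E = 1110
  D = 1101
  D = 1101
Concatenate: 0001 1110 1101 1101
= 0001111011011101


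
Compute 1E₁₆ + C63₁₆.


Align and add column by column (LSB to MSB, each column mod 16 with carry):
  001E
+ 0C63
  ----
  col 0: E(14) + 3(3) + 0 (carry in) = 17 → 1(1), carry out 1
  col 1: 1(1) + 6(6) + 1 (carry in) = 8 → 8(8), carry out 0
  col 2: 0(0) + C(12) + 0 (carry in) = 12 → C(12), carry out 0
  col 3: 0(0) + 0(0) + 0 (carry in) = 0 → 0(0), carry out 0
Reading digits MSB→LSB: 0C81
Strip leading zeros: C81
= 0xC81


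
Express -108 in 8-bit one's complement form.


Original: 01101100
Invert all bits:
  bit 0: 0 → 1
  bit 1: 1 → 0
  bit 2: 1 → 0
  bit 3: 0 → 1
  bit 4: 1 → 0
  bit 5: 1 → 0
  bit 6: 0 → 1
  bit 7: 0 → 1
= 10010011


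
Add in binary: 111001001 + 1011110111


Align and add column by column (LSB to MSB, carry propagating):
  00111001001
+ 01011110111
  -----------
  col 0: 1 + 1 + 0 (carry in) = 2 → bit 0, carry out 1
  col 1: 0 + 1 + 1 (carry in) = 2 → bit 0, carry out 1
  col 2: 0 + 1 + 1 (carry in) = 2 → bit 0, carry out 1
  col 3: 1 + 0 + 1 (carry in) = 2 → bit 0, carry out 1
  col 4: 0 + 1 + 1 (carry in) = 2 → bit 0, carry out 1
  col 5: 0 + 1 + 1 (carry in) = 2 → bit 0, carry out 1
  col 6: 1 + 1 + 1 (carry in) = 3 → bit 1, carry out 1
  col 7: 1 + 1 + 1 (carry in) = 3 → bit 1, carry out 1
  col 8: 1 + 0 + 1 (carry in) = 2 → bit 0, carry out 1
  col 9: 0 + 1 + 1 (carry in) = 2 → bit 0, carry out 1
  col 10: 0 + 0 + 1 (carry in) = 1 → bit 1, carry out 0
Reading bits MSB→LSB: 10011000000
Strip leading zeros: 10011000000
= 10011000000


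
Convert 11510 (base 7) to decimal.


Positional values (base 7):
  0 × 7^0 = 0 × 1 = 0
  1 × 7^1 = 1 × 7 = 7
  5 × 7^2 = 5 × 49 = 245
  1 × 7^3 = 1 × 343 = 343
  1 × 7^4 = 1 × 2401 = 2401
Sum = 0 + 7 + 245 + 343 + 2401
= 2996


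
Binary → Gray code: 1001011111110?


Binary: 1001011111110
Gray code: G = B XOR (B >> 1)
B >> 1 = 0100101111111
1001011111110 XOR 0100101111111:
  1 XOR 0 = 1
  0 XOR 1 = 1
  0 XOR 0 = 0
  1 XOR 0 = 1
  0 XOR 1 = 1
  1 XOR 0 = 1
  1 XOR 1 = 0
  1 XOR 1 = 0
  1 XOR 1 = 0
  1 XOR 1 = 0
  1 XOR 1 = 0
  1 XOR 1 = 0
  0 XOR 1 = 1
= 1101110000001


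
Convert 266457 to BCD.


Each digit → 4-bit binary:
  2 → 0010
  6 → 0110
  6 → 0110
  4 → 0100
  5 → 0101
  7 → 0111
= 0010 0110 0110 0100 0101 0111


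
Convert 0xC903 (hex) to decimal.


Positional values:
Position 0: 3 × 16^0 = 3 × 1 = 3
Position 1: 0 × 16^1 = 0 × 16 = 0
Position 2: 9 × 16^2 = 9 × 256 = 2304
Position 3: C × 16^3 = 12 × 4096 = 49152
Sum = 3 + 0 + 2304 + 49152
= 51459


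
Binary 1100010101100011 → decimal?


Positional values:
Bit 0: 1 × 2^0 = 1
Bit 1: 1 × 2^1 = 2
Bit 5: 1 × 2^5 = 32
Bit 6: 1 × 2^6 = 64
Bit 8: 1 × 2^8 = 256
Bit 10: 1 × 2^10 = 1024
Bit 14: 1 × 2^14 = 16384
Bit 15: 1 × 2^15 = 32768
Sum = 1 + 2 + 32 + 64 + 256 + 1024 + 16384 + 32768
= 50531


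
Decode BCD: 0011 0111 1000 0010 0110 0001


Each 4-bit group → digit:
  0011 → 3
  0111 → 7
  1000 → 8
  0010 → 2
  0110 → 6
  0001 → 1
= 378261


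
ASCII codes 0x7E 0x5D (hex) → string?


Codes (hex): 0x7E 0x5D
Per-code ASCII lookup:
  0x7E = 126  (special character) → '~'
  0x5D = 93  (special character) → ']'
= '~]'


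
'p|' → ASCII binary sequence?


String: 'p|'  (2 characters)
Per-character ASCII lookup:
  'p': lowercase starts at 97: 'p' = 97 + 15 = 112 → 1110000
  '|': special character: '|' = 124 → 1111100
= 1110000 1111100


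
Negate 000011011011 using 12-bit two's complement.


Original: 000011011011
Step 1 - Invert all bits: 111100100100
Step 2 - Add 1: 111100100100 + 1
= 111100100101 (represents -219)


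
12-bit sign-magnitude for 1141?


Sign bit: 0 (positive)
Magnitude: 1141 = 10001110101
= 010001110101


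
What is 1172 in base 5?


Divide by 5 repeatedly:
1172 ÷ 5 = 234 remainder 2
234 ÷ 5 = 46 remainder 4
46 ÷ 5 = 9 remainder 1
9 ÷ 5 = 1 remainder 4
1 ÷ 5 = 0 remainder 1
Reading remainders bottom-up:
= 14142


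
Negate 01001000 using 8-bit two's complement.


Original: 01001000
Step 1 - Invert all bits: 10110111
Step 2 - Add 1: 10110111 + 1
= 10111000 (represents -72)


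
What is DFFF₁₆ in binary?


Each hex digit → 4 binary bits:
  D = 1101
  F = 1111
  F = 1111
  F = 1111
Concatenate: 1101 1111 1111 1111
= 1101111111111111


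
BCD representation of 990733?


Each digit → 4-bit binary:
  9 → 1001
  9 → 1001
  0 → 0000
  7 → 0111
  3 → 0011
  3 → 0011
= 1001 1001 0000 0111 0011 0011


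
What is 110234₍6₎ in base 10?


Positional values (base 6):
  4 × 6^0 = 4 × 1 = 4
  3 × 6^1 = 3 × 6 = 18
  2 × 6^2 = 2 × 36 = 72
  0 × 6^3 = 0 × 216 = 0
  1 × 6^4 = 1 × 1296 = 1296
  1 × 6^5 = 1 × 7776 = 7776
Sum = 4 + 18 + 72 + 0 + 1296 + 7776
= 9166


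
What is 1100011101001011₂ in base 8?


Group into 3-bit groups: 001100011101001011
  001 = 1
  100 = 4
  011 = 3
  101 = 5
  001 = 1
  011 = 3
= 0o143513


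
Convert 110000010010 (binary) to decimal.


Positional values:
Bit 1: 1 × 2^1 = 2
Bit 4: 1 × 2^4 = 16
Bit 10: 1 × 2^10 = 1024
Bit 11: 1 × 2^11 = 2048
Sum = 2 + 16 + 1024 + 2048
= 3090


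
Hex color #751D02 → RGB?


Hex: #751D02
R = 75₁₆ = 117
G = 1D₁₆ = 29
B = 02₁₆ = 2
= RGB(117, 29, 2)


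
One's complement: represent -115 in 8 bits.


Original: 01110011
Invert all bits:
  bit 0: 0 → 1
  bit 1: 1 → 0
  bit 2: 1 → 0
  bit 3: 1 → 0
  bit 4: 0 → 1
  bit 5: 0 → 1
  bit 6: 1 → 0
  bit 7: 1 → 0
= 10001100


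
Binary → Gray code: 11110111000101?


Binary: 11110111000101
Gray code: G = B XOR (B >> 1)
B >> 1 = 01111011100010
11110111000101 XOR 01111011100010:
  1 XOR 0 = 1
  1 XOR 1 = 0
  1 XOR 1 = 0
  1 XOR 1 = 0
  0 XOR 1 = 1
  1 XOR 0 = 1
  1 XOR 1 = 0
  1 XOR 1 = 0
  0 XOR 1 = 1
  0 XOR 0 = 0
  0 XOR 0 = 0
  1 XOR 0 = 1
  0 XOR 1 = 1
  1 XOR 0 = 1
= 10001100100111


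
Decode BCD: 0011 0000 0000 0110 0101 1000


Each 4-bit group → digit:
  0011 → 3
  0000 → 0
  0000 → 0
  0110 → 6
  0101 → 5
  1000 → 8
= 300658


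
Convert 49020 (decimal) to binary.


Divide by 2 repeatedly:
49020 ÷ 2 = 24510 remainder 0
24510 ÷ 2 = 12255 remainder 0
12255 ÷ 2 = 6127 remainder 1
6127 ÷ 2 = 3063 remainder 1
3063 ÷ 2 = 1531 remainder 1
1531 ÷ 2 = 765 remainder 1
765 ÷ 2 = 382 remainder 1
382 ÷ 2 = 191 remainder 0
191 ÷ 2 = 95 remainder 1
95 ÷ 2 = 47 remainder 1
47 ÷ 2 = 23 remainder 1
23 ÷ 2 = 11 remainder 1
11 ÷ 2 = 5 remainder 1
5 ÷ 2 = 2 remainder 1
2 ÷ 2 = 1 remainder 0
1 ÷ 2 = 0 remainder 1
Reading remainders bottom-up:
= 1011111101111100


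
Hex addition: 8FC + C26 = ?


Align and add column by column (LSB to MSB, each column mod 16 with carry):
  08FC
+ 0C26
  ----
  col 0: C(12) + 6(6) + 0 (carry in) = 18 → 2(2), carry out 1
  col 1: F(15) + 2(2) + 1 (carry in) = 18 → 2(2), carry out 1
  col 2: 8(8) + C(12) + 1 (carry in) = 21 → 5(5), carry out 1
  col 3: 0(0) + 0(0) + 1 (carry in) = 1 → 1(1), carry out 0
Reading digits MSB→LSB: 1522
Strip leading zeros: 1522
= 0x1522


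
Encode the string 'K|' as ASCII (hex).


String: 'K|'  (2 characters)
Per-character ASCII lookup:
  'K': uppercase starts at 65: 'K' = 65 + 10 = 75 → 0x4B
  '|': special character: '|' = 124 → 0x7C
= 0x4B 0x7C


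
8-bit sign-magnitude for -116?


Sign bit: 1 (negative)
Magnitude: 116 = 1110100
= 11110100


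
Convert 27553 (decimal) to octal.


Divide by 8 repeatedly:
27553 ÷ 8 = 3444 remainder 1
3444 ÷ 8 = 430 remainder 4
430 ÷ 8 = 53 remainder 6
53 ÷ 8 = 6 remainder 5
6 ÷ 8 = 0 remainder 6
Reading remainders bottom-up:
= 0o65641


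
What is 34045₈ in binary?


Each octal digit → 3 binary bits:
  3 = 011
  4 = 100
  0 = 000
  4 = 100
  5 = 101
Concatenate: 011 100 000 100 101
= 011100000100101


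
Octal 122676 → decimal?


Positional values:
Position 0: 6 × 8^0 = 6
Position 1: 7 × 8^1 = 56
Position 2: 6 × 8^2 = 384
Position 3: 2 × 8^3 = 1024
Position 4: 2 × 8^4 = 8192
Position 5: 1 × 8^5 = 32768
Sum = 6 + 56 + 384 + 1024 + 8192 + 32768
= 42430


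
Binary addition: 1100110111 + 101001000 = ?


Align and add column by column (LSB to MSB, carry propagating):
  01100110111
+ 00101001000
  -----------
  col 0: 1 + 0 + 0 (carry in) = 1 → bit 1, carry out 0
  col 1: 1 + 0 + 0 (carry in) = 1 → bit 1, carry out 0
  col 2: 1 + 0 + 0 (carry in) = 1 → bit 1, carry out 0
  col 3: 0 + 1 + 0 (carry in) = 1 → bit 1, carry out 0
  col 4: 1 + 0 + 0 (carry in) = 1 → bit 1, carry out 0
  col 5: 1 + 0 + 0 (carry in) = 1 → bit 1, carry out 0
  col 6: 0 + 1 + 0 (carry in) = 1 → bit 1, carry out 0
  col 7: 0 + 0 + 0 (carry in) = 0 → bit 0, carry out 0
  col 8: 1 + 1 + 0 (carry in) = 2 → bit 0, carry out 1
  col 9: 1 + 0 + 1 (carry in) = 2 → bit 0, carry out 1
  col 10: 0 + 0 + 1 (carry in) = 1 → bit 1, carry out 0
Reading bits MSB→LSB: 10001111111
Strip leading zeros: 10001111111
= 10001111111


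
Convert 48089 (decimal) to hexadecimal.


Divide by 16 repeatedly:
48089 ÷ 16 = 3005 remainder 9 (9)
3005 ÷ 16 = 187 remainder 13 (D)
187 ÷ 16 = 11 remainder 11 (B)
11 ÷ 16 = 0 remainder 11 (B)
Reading remainders bottom-up:
= 0xBBD9


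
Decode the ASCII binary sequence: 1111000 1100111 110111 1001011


Codes (binary): 1111000 1100111 110111 1001011
Per-code ASCII lookup:
  1111000 = 120  (range 97-122: lowercase, 120 - 97 = 23) → 'x'
  1100111 = 103  (range 97-122: lowercase, 103 - 97 = 6) → 'g'
  110111 = 55  (range 48-57: digits, 55 - 48 = 7) → '7'
  1001011 = 75  (range 65-90: uppercase, 75 - 65 = 10) → 'K'
= 'xg7K'


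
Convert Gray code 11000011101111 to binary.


Gray code: 11000011101111
MSB stays the same: 1
Each subsequent bit = prev_binary XOR current_gray:
  B[1] = 1 XOR 1 = 0
  B[2] = 0 XOR 0 = 0
  B[3] = 0 XOR 0 = 0
  B[4] = 0 XOR 0 = 0
  B[5] = 0 XOR 0 = 0
  B[6] = 0 XOR 1 = 1
  B[7] = 1 XOR 1 = 0
  B[8] = 0 XOR 1 = 1
  B[9] = 1 XOR 0 = 1
  B[10] = 1 XOR 1 = 0
  B[11] = 0 XOR 1 = 1
  B[12] = 1 XOR 1 = 0
  B[13] = 0 XOR 1 = 1
= 10000010110101 (8373 decimal)


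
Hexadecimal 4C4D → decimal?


Positional values:
Position 0: D × 16^0 = 13 × 1 = 13
Position 1: 4 × 16^1 = 4 × 16 = 64
Position 2: C × 16^2 = 12 × 256 = 3072
Position 3: 4 × 16^3 = 4 × 4096 = 16384
Sum = 13 + 64 + 3072 + 16384
= 19533


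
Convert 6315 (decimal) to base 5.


Divide by 5 repeatedly:
6315 ÷ 5 = 1263 remainder 0
1263 ÷ 5 = 252 remainder 3
252 ÷ 5 = 50 remainder 2
50 ÷ 5 = 10 remainder 0
10 ÷ 5 = 2 remainder 0
2 ÷ 5 = 0 remainder 2
Reading remainders bottom-up:
= 200230


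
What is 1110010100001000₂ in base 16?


Group into 4-bit nibbles: 1110010100001000
  1110 = E
  0101 = 5
  0000 = 0
  1000 = 8
= 0xE508


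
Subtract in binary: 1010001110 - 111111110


Align and subtract column by column (LSB to MSB, borrowing when needed):
  1010001110
- 0111111110
  ----------
  col 0: (0 - 0 borrow-in) - 0 → 0 - 0 = 0, borrow out 0
  col 1: (1 - 0 borrow-in) - 1 → 1 - 1 = 0, borrow out 0
  col 2: (1 - 0 borrow-in) - 1 → 1 - 1 = 0, borrow out 0
  col 3: (1 - 0 borrow-in) - 1 → 1 - 1 = 0, borrow out 0
  col 4: (0 - 0 borrow-in) - 1 → borrow from next column: (0+2) - 1 = 1, borrow out 1
  col 5: (0 - 1 borrow-in) - 1 → borrow from next column: (-1+2) - 1 = 0, borrow out 1
  col 6: (0 - 1 borrow-in) - 1 → borrow from next column: (-1+2) - 1 = 0, borrow out 1
  col 7: (1 - 1 borrow-in) - 1 → borrow from next column: (0+2) - 1 = 1, borrow out 1
  col 8: (0 - 1 borrow-in) - 1 → borrow from next column: (-1+2) - 1 = 0, borrow out 1
  col 9: (1 - 1 borrow-in) - 0 → 0 - 0 = 0, borrow out 0
Reading bits MSB→LSB: 0010010000
Strip leading zeros: 10010000
= 10010000


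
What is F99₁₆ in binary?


Each hex digit → 4 binary bits:
  F = 1111
  9 = 1001
  9 = 1001
Concatenate: 1111 1001 1001
= 111110011001


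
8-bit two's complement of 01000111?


Original: 01000111
Step 1 - Invert all bits: 10111000
Step 2 - Add 1: 10111000 + 1
= 10111001 (represents -71)


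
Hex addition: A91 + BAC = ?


Align and add column by column (LSB to MSB, each column mod 16 with carry):
  0A91
+ 0BAC
  ----
  col 0: 1(1) + C(12) + 0 (carry in) = 13 → D(13), carry out 0
  col 1: 9(9) + A(10) + 0 (carry in) = 19 → 3(3), carry out 1
  col 2: A(10) + B(11) + 1 (carry in) = 22 → 6(6), carry out 1
  col 3: 0(0) + 0(0) + 1 (carry in) = 1 → 1(1), carry out 0
Reading digits MSB→LSB: 163D
Strip leading zeros: 163D
= 0x163D


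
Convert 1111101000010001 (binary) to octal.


Group into 3-bit groups: 001111101000010001
  001 = 1
  111 = 7
  101 = 5
  000 = 0
  010 = 2
  001 = 1
= 0o175021


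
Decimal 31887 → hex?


Divide by 16 repeatedly:
31887 ÷ 16 = 1992 remainder 15 (F)
1992 ÷ 16 = 124 remainder 8 (8)
124 ÷ 16 = 7 remainder 12 (C)
7 ÷ 16 = 0 remainder 7 (7)
Reading remainders bottom-up:
= 0x7C8F


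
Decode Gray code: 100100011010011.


Gray code: 100100011010011
MSB stays the same: 1
Each subsequent bit = prev_binary XOR current_gray:
  B[1] = 1 XOR 0 = 1
  B[2] = 1 XOR 0 = 1
  B[3] = 1 XOR 1 = 0
  B[4] = 0 XOR 0 = 0
  B[5] = 0 XOR 0 = 0
  B[6] = 0 XOR 0 = 0
  B[7] = 0 XOR 1 = 1
  B[8] = 1 XOR 1 = 0
  B[9] = 0 XOR 0 = 0
  B[10] = 0 XOR 1 = 1
  B[11] = 1 XOR 0 = 1
  B[12] = 1 XOR 0 = 1
  B[13] = 1 XOR 1 = 0
  B[14] = 0 XOR 1 = 1
= 111000010011101 (28829 decimal)


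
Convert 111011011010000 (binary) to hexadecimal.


Group into 4-bit nibbles: 0111011011010000
  0111 = 7
  0110 = 6
  1101 = D
  0000 = 0
= 0x76D0


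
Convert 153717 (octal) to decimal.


Positional values:
Position 0: 7 × 8^0 = 7
Position 1: 1 × 8^1 = 8
Position 2: 7 × 8^2 = 448
Position 3: 3 × 8^3 = 1536
Position 4: 5 × 8^4 = 20480
Position 5: 1 × 8^5 = 32768
Sum = 7 + 8 + 448 + 1536 + 20480 + 32768
= 55247


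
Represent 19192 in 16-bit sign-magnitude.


Sign bit: 0 (positive)
Magnitude: 19192 = 100101011111000
= 0100101011111000


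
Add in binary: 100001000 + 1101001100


Align and add column by column (LSB to MSB, carry propagating):
  00100001000
+ 01101001100
  -----------
  col 0: 0 + 0 + 0 (carry in) = 0 → bit 0, carry out 0
  col 1: 0 + 0 + 0 (carry in) = 0 → bit 0, carry out 0
  col 2: 0 + 1 + 0 (carry in) = 1 → bit 1, carry out 0
  col 3: 1 + 1 + 0 (carry in) = 2 → bit 0, carry out 1
  col 4: 0 + 0 + 1 (carry in) = 1 → bit 1, carry out 0
  col 5: 0 + 0 + 0 (carry in) = 0 → bit 0, carry out 0
  col 6: 0 + 1 + 0 (carry in) = 1 → bit 1, carry out 0
  col 7: 0 + 0 + 0 (carry in) = 0 → bit 0, carry out 0
  col 8: 1 + 1 + 0 (carry in) = 2 → bit 0, carry out 1
  col 9: 0 + 1 + 1 (carry in) = 2 → bit 0, carry out 1
  col 10: 0 + 0 + 1 (carry in) = 1 → bit 1, carry out 0
Reading bits MSB→LSB: 10001010100
Strip leading zeros: 10001010100
= 10001010100


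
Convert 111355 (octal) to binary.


Each octal digit → 3 binary bits:
  1 = 001
  1 = 001
  1 = 001
  3 = 011
  5 = 101
  5 = 101
Concatenate: 001 001 001 011 101 101
= 001001001011101101


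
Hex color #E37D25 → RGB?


Hex: #E37D25
R = E3₁₆ = 227
G = 7D₁₆ = 125
B = 25₁₆ = 37
= RGB(227, 125, 37)


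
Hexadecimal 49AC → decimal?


Positional values:
Position 0: C × 16^0 = 12 × 1 = 12
Position 1: A × 16^1 = 10 × 16 = 160
Position 2: 9 × 16^2 = 9 × 256 = 2304
Position 3: 4 × 16^3 = 4 × 4096 = 16384
Sum = 12 + 160 + 2304 + 16384
= 18860


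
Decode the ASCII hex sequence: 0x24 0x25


Codes (hex): 0x24 0x25
Per-code ASCII lookup:
  0x24 = 36  (special character) → '$'
  0x25 = 37  (special character) → '%'
= '$%'


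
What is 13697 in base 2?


Divide by 2 repeatedly:
13697 ÷ 2 = 6848 remainder 1
6848 ÷ 2 = 3424 remainder 0
3424 ÷ 2 = 1712 remainder 0
1712 ÷ 2 = 856 remainder 0
856 ÷ 2 = 428 remainder 0
428 ÷ 2 = 214 remainder 0
214 ÷ 2 = 107 remainder 0
107 ÷ 2 = 53 remainder 1
53 ÷ 2 = 26 remainder 1
26 ÷ 2 = 13 remainder 0
13 ÷ 2 = 6 remainder 1
6 ÷ 2 = 3 remainder 0
3 ÷ 2 = 1 remainder 1
1 ÷ 2 = 0 remainder 1
Reading remainders bottom-up:
= 11010110000001


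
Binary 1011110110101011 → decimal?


Positional values:
Bit 0: 1 × 2^0 = 1
Bit 1: 1 × 2^1 = 2
Bit 3: 1 × 2^3 = 8
Bit 5: 1 × 2^5 = 32
Bit 7: 1 × 2^7 = 128
Bit 8: 1 × 2^8 = 256
Bit 10: 1 × 2^10 = 1024
Bit 11: 1 × 2^11 = 2048
Bit 12: 1 × 2^12 = 4096
Bit 13: 1 × 2^13 = 8192
Bit 15: 1 × 2^15 = 32768
Sum = 1 + 2 + 8 + 32 + 128 + 256 + 1024 + 2048 + 4096 + 8192 + 32768
= 48555


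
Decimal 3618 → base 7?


Divide by 7 repeatedly:
3618 ÷ 7 = 516 remainder 6
516 ÷ 7 = 73 remainder 5
73 ÷ 7 = 10 remainder 3
10 ÷ 7 = 1 remainder 3
1 ÷ 7 = 0 remainder 1
Reading remainders bottom-up:
= 13356


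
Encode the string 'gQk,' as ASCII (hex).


String: 'gQk,'  (4 characters)
Per-character ASCII lookup:
  'g': lowercase starts at 97: 'g' = 97 + 6 = 103 → 0x67
  'Q': uppercase starts at 65: 'Q' = 65 + 16 = 81 → 0x51
  'k': lowercase starts at 97: 'k' = 97 + 10 = 107 → 0x6B
  ',': special character: ',' = 44 → 0x2C
= 0x67 0x51 0x6B 0x2C


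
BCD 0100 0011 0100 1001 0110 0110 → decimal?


Each 4-bit group → digit:
  0100 → 4
  0011 → 3
  0100 → 4
  1001 → 9
  0110 → 6
  0110 → 6
= 434966


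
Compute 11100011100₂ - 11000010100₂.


Align and subtract column by column (LSB to MSB, borrowing when needed):
  11100011100
- 11000010100
  -----------
  col 0: (0 - 0 borrow-in) - 0 → 0 - 0 = 0, borrow out 0
  col 1: (0 - 0 borrow-in) - 0 → 0 - 0 = 0, borrow out 0
  col 2: (1 - 0 borrow-in) - 1 → 1 - 1 = 0, borrow out 0
  col 3: (1 - 0 borrow-in) - 0 → 1 - 0 = 1, borrow out 0
  col 4: (1 - 0 borrow-in) - 1 → 1 - 1 = 0, borrow out 0
  col 5: (0 - 0 borrow-in) - 0 → 0 - 0 = 0, borrow out 0
  col 6: (0 - 0 borrow-in) - 0 → 0 - 0 = 0, borrow out 0
  col 7: (0 - 0 borrow-in) - 0 → 0 - 0 = 0, borrow out 0
  col 8: (1 - 0 borrow-in) - 0 → 1 - 0 = 1, borrow out 0
  col 9: (1 - 0 borrow-in) - 1 → 1 - 1 = 0, borrow out 0
  col 10: (1 - 0 borrow-in) - 1 → 1 - 1 = 0, borrow out 0
Reading bits MSB→LSB: 00100001000
Strip leading zeros: 100001000
= 100001000


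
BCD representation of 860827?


Each digit → 4-bit binary:
  8 → 1000
  6 → 0110
  0 → 0000
  8 → 1000
  2 → 0010
  7 → 0111
= 1000 0110 0000 1000 0010 0111


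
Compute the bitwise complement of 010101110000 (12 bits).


Original: 010101110000
Invert all bits:
  bit 0: 0 → 1
  bit 1: 1 → 0
  bit 2: 0 → 1
  bit 3: 1 → 0
  bit 4: 0 → 1
  bit 5: 1 → 0
  bit 6: 1 → 0
  bit 7: 1 → 0
  bit 8: 0 → 1
  bit 9: 0 → 1
  bit 10: 0 → 1
  bit 11: 0 → 1
= 101010001111


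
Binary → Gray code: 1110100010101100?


Binary: 1110100010101100
Gray code: G = B XOR (B >> 1)
B >> 1 = 0111010001010110
1110100010101100 XOR 0111010001010110:
  1 XOR 0 = 1
  1 XOR 1 = 0
  1 XOR 1 = 0
  0 XOR 1 = 1
  1 XOR 0 = 1
  0 XOR 1 = 1
  0 XOR 0 = 0
  0 XOR 0 = 0
  1 XOR 0 = 1
  0 XOR 1 = 1
  1 XOR 0 = 1
  0 XOR 1 = 1
  1 XOR 0 = 1
  1 XOR 1 = 0
  0 XOR 1 = 1
  0 XOR 0 = 0
= 1001110011111010


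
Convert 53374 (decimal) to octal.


Divide by 8 repeatedly:
53374 ÷ 8 = 6671 remainder 6
6671 ÷ 8 = 833 remainder 7
833 ÷ 8 = 104 remainder 1
104 ÷ 8 = 13 remainder 0
13 ÷ 8 = 1 remainder 5
1 ÷ 8 = 0 remainder 1
Reading remainders bottom-up:
= 0o150176


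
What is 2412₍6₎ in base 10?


Positional values (base 6):
  2 × 6^0 = 2 × 1 = 2
  1 × 6^1 = 1 × 6 = 6
  4 × 6^2 = 4 × 36 = 144
  2 × 6^3 = 2 × 216 = 432
Sum = 2 + 6 + 144 + 432
= 584


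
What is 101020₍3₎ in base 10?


Positional values (base 3):
  0 × 3^0 = 0 × 1 = 0
  2 × 3^1 = 2 × 3 = 6
  0 × 3^2 = 0 × 9 = 0
  1 × 3^3 = 1 × 27 = 27
  0 × 3^4 = 0 × 81 = 0
  1 × 3^5 = 1 × 243 = 243
Sum = 0 + 6 + 0 + 27 + 0 + 243
= 276


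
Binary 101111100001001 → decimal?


Positional values:
Bit 0: 1 × 2^0 = 1
Bit 3: 1 × 2^3 = 8
Bit 8: 1 × 2^8 = 256
Bit 9: 1 × 2^9 = 512
Bit 10: 1 × 2^10 = 1024
Bit 11: 1 × 2^11 = 2048
Bit 12: 1 × 2^12 = 4096
Bit 14: 1 × 2^14 = 16384
Sum = 1 + 8 + 256 + 512 + 1024 + 2048 + 4096 + 16384
= 24329


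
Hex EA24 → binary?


Each hex digit → 4 binary bits:
  E = 1110
  A = 1010
  2 = 0010
  4 = 0100
Concatenate: 1110 1010 0010 0100
= 1110101000100100


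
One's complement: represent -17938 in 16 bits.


Original: 0100011000010010
Invert all bits:
  bit 0: 0 → 1
  bit 1: 1 → 0
  bit 2: 0 → 1
  bit 3: 0 → 1
  bit 4: 0 → 1
  bit 5: 1 → 0
  bit 6: 1 → 0
  bit 7: 0 → 1
  bit 8: 0 → 1
  bit 9: 0 → 1
  bit 10: 0 → 1
  bit 11: 1 → 0
  bit 12: 0 → 1
  bit 13: 0 → 1
  bit 14: 1 → 0
  bit 15: 0 → 1
= 1011100111101101


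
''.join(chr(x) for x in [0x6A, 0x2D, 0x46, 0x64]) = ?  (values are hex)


Codes (hex): 0x6A 0x2D 0x46 0x64
Per-code ASCII lookup:
  0x6A = 106  (range 97-122: lowercase, 106 - 97 = 9) → 'j'
  0x2D = 45  (special character) → '-'
  0x46 = 70  (range 65-90: uppercase, 70 - 65 = 5) → 'F'
  0x64 = 100  (range 97-122: lowercase, 100 - 97 = 3) → 'd'
= 'j-Fd'


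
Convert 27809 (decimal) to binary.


Divide by 2 repeatedly:
27809 ÷ 2 = 13904 remainder 1
13904 ÷ 2 = 6952 remainder 0
6952 ÷ 2 = 3476 remainder 0
3476 ÷ 2 = 1738 remainder 0
1738 ÷ 2 = 869 remainder 0
869 ÷ 2 = 434 remainder 1
434 ÷ 2 = 217 remainder 0
217 ÷ 2 = 108 remainder 1
108 ÷ 2 = 54 remainder 0
54 ÷ 2 = 27 remainder 0
27 ÷ 2 = 13 remainder 1
13 ÷ 2 = 6 remainder 1
6 ÷ 2 = 3 remainder 0
3 ÷ 2 = 1 remainder 1
1 ÷ 2 = 0 remainder 1
Reading remainders bottom-up:
= 110110010100001


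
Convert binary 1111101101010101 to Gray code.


Binary: 1111101101010101
Gray code: G = B XOR (B >> 1)
B >> 1 = 0111110110101010
1111101101010101 XOR 0111110110101010:
  1 XOR 0 = 1
  1 XOR 1 = 0
  1 XOR 1 = 0
  1 XOR 1 = 0
  1 XOR 1 = 0
  0 XOR 1 = 1
  1 XOR 0 = 1
  1 XOR 1 = 0
  0 XOR 1 = 1
  1 XOR 0 = 1
  0 XOR 1 = 1
  1 XOR 0 = 1
  0 XOR 1 = 1
  1 XOR 0 = 1
  0 XOR 1 = 1
  1 XOR 0 = 1
= 1000011011111111


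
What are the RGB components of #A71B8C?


Hex: #A71B8C
R = A7₁₆ = 167
G = 1B₁₆ = 27
B = 8C₁₆ = 140
= RGB(167, 27, 140)
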